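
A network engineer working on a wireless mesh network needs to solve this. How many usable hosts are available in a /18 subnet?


Given: subnet mask /18
Host bits = 32 - 18 = 14
Total addresses = 2^14 = 16384
Usable hosts = 16384 - 2 (network + broadcast) = 16382

16382


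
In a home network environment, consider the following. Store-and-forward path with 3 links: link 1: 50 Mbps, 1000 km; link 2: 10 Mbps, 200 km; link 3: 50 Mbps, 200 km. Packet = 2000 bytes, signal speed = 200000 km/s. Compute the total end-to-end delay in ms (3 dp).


Packet = 2000 bytes = 16000 bits. Store-and-forward: sum (t_trans + t_prop) per link.
Link 1: t_trans = 16000/(50*10^6) s = 0.3200 ms; t_prop = 1000/200000 s = 5.0000 ms; subtotal = 5.3200 ms
Link 2: t_trans = 16000/(10*10^6) s = 1.6000 ms; t_prop = 200/200000 s = 1.0000 ms; subtotal = 2.6000 ms
Link 3: t_trans = 16000/(50*10^6) s = 0.3200 ms; t_prop = 200/200000 s = 1.0000 ms; subtotal = 1.3200 ms
End-to-end = 5.3200 + 2.6000 + 1.3200 = 9.2400 ms -> 9.240 ms (3 dp)

9.240


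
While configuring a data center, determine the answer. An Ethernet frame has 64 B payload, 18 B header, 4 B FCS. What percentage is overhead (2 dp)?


Given: payload = 64 B, header = 18 B, trailer = 4 B
Overhead bytes = header + trailer = 18 + 4 = 22
Total frame = payload + overhead = 64 + 22 = 86
Overhead % = 22 / 86 * 100 = 25.5814% -> 25.58% (2 dp)

25.58


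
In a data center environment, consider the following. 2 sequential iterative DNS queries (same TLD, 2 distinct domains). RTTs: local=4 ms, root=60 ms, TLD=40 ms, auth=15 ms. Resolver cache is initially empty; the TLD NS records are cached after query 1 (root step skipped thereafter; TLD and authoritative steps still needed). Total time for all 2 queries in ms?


Lookup 1 (cold cache): local + root + TLD + auth = 4 + 60 + 40 + 15 = 119 ms
Lookups 2..2 (TLD NS cached -> skip root; new domain -> still ask TLD and auth): local + TLD + auth = 4 + 40 + 15 = 59 ms each
Remaining 1 lookups: 1 * 59 = 59 ms
Total = 119 + 59 = 178 ms

178


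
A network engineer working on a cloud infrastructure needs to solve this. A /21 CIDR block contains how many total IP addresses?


Given: CIDR prefix /21
Host bits = 32 - 21 = 11
Total addresses = 2^11 = 2048

2048


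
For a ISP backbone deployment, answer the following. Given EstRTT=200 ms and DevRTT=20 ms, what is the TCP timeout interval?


Given: EstRTT = 200 ms, DevRTT = 20 ms
Timeout = EstRTT + 4 * DevRTT
4 * DevRTT = 4 * 20 = 80
Timeout = 200 + 80 = 280 ms

280


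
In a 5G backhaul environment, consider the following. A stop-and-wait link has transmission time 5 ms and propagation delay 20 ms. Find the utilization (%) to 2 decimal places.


Given: Ttrans = 5 ms, Tprop = 20 ms
RTT = 2 * Tprop = 2 * 20 = 40 ms
U = Ttrans / (Ttrans + RTT)
U = 5 / (5 + 40)
U = 5 / 45 = 0.111111
U% = 11.11%

11.11


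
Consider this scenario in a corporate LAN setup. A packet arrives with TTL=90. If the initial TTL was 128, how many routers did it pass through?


Given: initial TTL = 128, received TTL = 90
Hops = initial TTL - received TTL
Hops = 128 - 90 = 38

38


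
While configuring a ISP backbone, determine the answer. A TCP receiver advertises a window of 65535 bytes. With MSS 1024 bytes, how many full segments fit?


Given: RWND = 65535 bytes, MSS = 1024 bytes
Full segments = floor(RWND / MSS)
Full segments = floor(65535 / 1024)
Full segments = floor(63.999) = 63

63


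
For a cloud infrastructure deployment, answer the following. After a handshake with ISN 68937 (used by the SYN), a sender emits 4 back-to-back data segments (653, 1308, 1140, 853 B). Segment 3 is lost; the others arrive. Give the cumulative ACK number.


SYN uses sequence number 68937; first data byte = ISN + 1 = 68938.
Segment 1: SEQ = 68938, len = 653 B, covers [68938, 69590]
Segment 2: SEQ = 69591, len = 1308 B, covers [69591, 70898]
Segment 3: SEQ = 70899, len = 1140 B, covers [70899, 72038] [LOST]
Segment 4: SEQ = 72039, len = 853 B, covers [72039, 72891]
In-order data received: bytes [68938, 70898] (segments 1..2).
Segment 3 missing -> gap begins at byte 70899; later segments buffered out of order.
Cumulative ACK = next expected in-order byte = 68938 + 653 + 1308 = 70899

70899


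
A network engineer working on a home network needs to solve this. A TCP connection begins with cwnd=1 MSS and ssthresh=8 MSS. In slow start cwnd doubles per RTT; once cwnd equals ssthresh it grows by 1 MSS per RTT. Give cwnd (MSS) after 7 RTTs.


RTT 0: cwnd = 1 MSS (initial)
RTT 1: cwnd = 2 MSS (slow start, doubled)
RTT 2: cwnd = 4 MSS (slow start, doubled)
RTT 3: cwnd = 8 MSS (slow start, doubled)
RTT 4: cwnd = 9 MSS (congestion avoidance, +1)
RTT 5: cwnd = 10 MSS (congestion avoidance, +1)
RTT 6: cwnd = 11 MSS (congestion avoidance, +1)
RTT 7: cwnd = 12 MSS (congestion avoidance, +1)

12


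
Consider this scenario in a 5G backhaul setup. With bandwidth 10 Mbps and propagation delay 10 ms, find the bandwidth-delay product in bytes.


Given: bandwidth = 10 Mbps, delay = 10 ms
BDP in bits = 10 * 10^6 * 10 / 1000
BDP in bits = 100000
BDP in bytes = 100000 / 8 = 12500

12500


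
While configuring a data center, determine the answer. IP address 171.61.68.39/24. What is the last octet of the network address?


Given: IP = 171.61.68.39, prefix = /24
Subnet mask = 255.255.255.0
Last octet of IP: 39
Last octet of mask: 0
Network last octet = 39 AND 0 = 0

0


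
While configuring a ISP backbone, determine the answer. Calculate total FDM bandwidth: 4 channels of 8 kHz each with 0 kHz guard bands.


Given: 4 channels, 8 kHz each, guard = 0 kHz
Channel bandwidth = 4 * 8 = 32 kHz
Guard bands = 3 gaps * 0 kHz = 0 kHz
Total = 32 + 0 = 32 kHz

32


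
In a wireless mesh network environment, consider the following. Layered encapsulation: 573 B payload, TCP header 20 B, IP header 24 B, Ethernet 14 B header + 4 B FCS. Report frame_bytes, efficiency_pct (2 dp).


TCP segment = 573 + 20 = 593 B
IP packet = 593 + 24 = 617 B
Ethernet frame = 617 + 14 + 4 = 635 B
Efficiency = app / frame = 573 / 635 = 0.902362 = 90.2362% -> 90.24% (2 dp)

635, 90.24


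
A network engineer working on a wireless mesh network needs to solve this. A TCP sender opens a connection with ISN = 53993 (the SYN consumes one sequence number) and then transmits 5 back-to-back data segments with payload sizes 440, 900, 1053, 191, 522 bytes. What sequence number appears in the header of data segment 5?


The SYN occupies sequence number ISN = 53993, so the first data byte is ISN + 1 = 53994.
SEQ of data segment i = (ISN + 1) + sum of payload sizes of segments 1..i-1.
Segment 1: SEQ = 53994, payload = 440 bytes
Segment 2: SEQ = 54434, payload = 900 bytes
Segment 3: SEQ = 55334, payload = 1053 bytes
Segment 4: SEQ = 56387, payload = 191 bytes
Segment 5: SEQ = 56578, payload = 522 bytes
SEQ of segment 5 = 53994 + 440 + 900 + 1053 + 191 = 56578

56578


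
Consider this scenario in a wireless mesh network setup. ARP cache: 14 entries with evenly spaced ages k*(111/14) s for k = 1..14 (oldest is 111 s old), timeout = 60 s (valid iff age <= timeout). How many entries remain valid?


Ages are k * 111/14 s for k = 1..14 (spacing = 7.9286 s).
Entry k is valid iff k * 111/14 <= 60 iff k <= 14 * 60 / 111 = 7.5676
n_valid = floor(7.5676) = 7
(n_stale = 14 - 7 = 7)

7


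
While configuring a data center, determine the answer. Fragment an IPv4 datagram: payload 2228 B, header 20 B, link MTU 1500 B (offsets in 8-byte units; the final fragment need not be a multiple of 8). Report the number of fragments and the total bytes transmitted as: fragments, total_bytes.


Max data per non-final fragment = floor((MTU - header)/8)*8 = floor((1500 - 20)/8)*8 = floor(1480/8)*8 = 1480 B
Final fragment needs no 8-byte alignment: it can carry up to MTU - header = 1480 B
Non-final fragments needed = ceil((payload - 1480) / 1480) = ceil(748/1480) = ceil(0.5054) = 1
Number of fragments = 1 + 1 = 2
Fragment sizes (data): 1 * 1480 B + 748 B (last, 748 <= 1480 OK)
Total bytes sent = payload + n_frags * header = 2228 + 2*20 = 2228 + 40 = 2268 B

2, 2268


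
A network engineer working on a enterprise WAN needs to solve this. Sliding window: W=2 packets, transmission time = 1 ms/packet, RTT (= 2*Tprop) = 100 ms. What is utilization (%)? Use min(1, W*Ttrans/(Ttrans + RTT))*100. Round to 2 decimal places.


Given: W = 2, Ttrans = 1 ms, RTT = 100 ms (= 2 * Tprop, Tprop = 50 ms)
Cycle time = Ttrans + RTT = 1 + 100 = 101 ms (first packet sent until its ACK returns)
W * Ttrans = 2 * 1 = 2 ms of sending per cycle
W * Ttrans / (Ttrans + RTT) = 2 / 101 = 0.019802
U = min(1, 0.019802) = 0.019802
U% = 1.98%

1.98


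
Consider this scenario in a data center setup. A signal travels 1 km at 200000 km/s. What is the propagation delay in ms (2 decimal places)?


Given: distance = 1 km, speed = 200000 km/s
Delay = distance / speed = 1 / 200000 seconds
Delay in ms = 1 * 1000 / 200000
Delay = 0.0050 ms
Rounded to 2 dp = 0.01 ms

0.01


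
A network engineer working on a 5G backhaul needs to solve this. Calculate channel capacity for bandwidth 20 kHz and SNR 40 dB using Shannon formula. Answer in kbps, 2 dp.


Given: B = 20 kHz, SNR = 40 dB
SNR linear = 10^(40/10) = 10000
1 + SNR = 10001
log2(10001) = 13.2878566418
C = 20 * 1000 * 13.2878566418 = 265757.1328 bps
C = 265.757133 kbps -> 265.76 kbps (2 dp)

265.76


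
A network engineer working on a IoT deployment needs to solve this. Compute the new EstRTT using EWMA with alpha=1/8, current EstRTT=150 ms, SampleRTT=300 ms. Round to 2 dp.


Given: EstRTT = 150 ms, SampleRTT = 300 ms, alpha = 1/8
New EstRTT = (1 - alpha) * EstRTT + alpha * SampleRTT
(7/8) * 150 = 131.25
(1/8) * 300 = 37.5
New EstRTT = 131.25 + 37.5 = 168.75 ms -> 168.75 ms (2 dp)

168.75


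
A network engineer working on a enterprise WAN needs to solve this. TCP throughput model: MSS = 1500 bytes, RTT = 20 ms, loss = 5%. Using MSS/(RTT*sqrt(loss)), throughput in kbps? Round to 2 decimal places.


Given: MSS = 1500 bytes, RTT = 20 ms, loss = 5%
RTT in seconds = 20 / 1000 = 0.02
Loss rate = 5% = 0.05
sqrt(loss) = sqrt(0.05) = 0.223606797750
Throughput (bytes/s) = 1500 / (0.02 * 0.223606797750) = 335410.1966
Throughput (kbps) = 335410.1966 * 8 / 1000 = 2683.281573 -> 2683.28 kbps (2 dp)

2683.28


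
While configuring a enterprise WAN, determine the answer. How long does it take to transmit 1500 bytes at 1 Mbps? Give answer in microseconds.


Given: packet = 1500 bytes, bandwidth = 1 Mbps
Packet in bits = 1500 * 8 = 12000 bits
Bandwidth = 1 * 10^6 = 1000000 bps
Time = 12000 / 1000000 seconds
Time in us = 12000 * 10^6 / 1000000 = 12000

12000


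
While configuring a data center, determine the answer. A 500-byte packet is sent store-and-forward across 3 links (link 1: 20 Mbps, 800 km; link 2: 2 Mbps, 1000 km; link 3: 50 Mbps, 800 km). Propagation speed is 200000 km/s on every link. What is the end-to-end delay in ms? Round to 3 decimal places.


Packet = 500 bytes = 4000 bits. Store-and-forward: sum (t_trans + t_prop) per link.
Link 1: t_trans = 4000/(20*10^6) s = 0.2000 ms; t_prop = 800/200000 s = 4.0000 ms; subtotal = 4.2000 ms
Link 2: t_trans = 4000/(2*10^6) s = 2.0000 ms; t_prop = 1000/200000 s = 5.0000 ms; subtotal = 7.0000 ms
Link 3: t_trans = 4000/(50*10^6) s = 0.0800 ms; t_prop = 800/200000 s = 4.0000 ms; subtotal = 4.0800 ms
End-to-end = 4.2000 + 7.0000 + 4.0800 = 15.2800 ms -> 15.280 ms (3 dp)

15.280


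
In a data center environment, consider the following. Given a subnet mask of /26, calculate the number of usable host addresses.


Given: subnet mask /26
Host bits = 32 - 26 = 6
Total addresses = 2^6 = 64
Usable hosts = 64 - 2 (network + broadcast) = 62

62


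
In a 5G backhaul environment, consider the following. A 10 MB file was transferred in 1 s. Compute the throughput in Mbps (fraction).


Given: file = 10 MB, time = 1 s
File in Mb = 10 * 8 = 80 Mb
Throughput = 80 / 1 Mbps
Throughput = 80 Mbps

80


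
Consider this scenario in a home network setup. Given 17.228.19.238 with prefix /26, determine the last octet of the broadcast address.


Given: IP = 17.228.19.238, prefix = /26
Host bits = 32 - 26 = 6
Network last octet = 238 AND mask = 192
Host part size = 2^6 - 1 = 63
Broadcast last octet = 192 OR 63 = 255

255


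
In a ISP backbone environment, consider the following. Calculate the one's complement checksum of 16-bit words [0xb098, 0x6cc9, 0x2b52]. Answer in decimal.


Given words: [0xb098, 0x6cc9, 0x2b52]
Step 1: Sum all words
Raw sum = 45208 + 27849 + 11090 = 84147
Step 2: Fold carry: (18611 + 1) = 18612
One's complement = ~18612 & 0xFFFF = 46923

46923


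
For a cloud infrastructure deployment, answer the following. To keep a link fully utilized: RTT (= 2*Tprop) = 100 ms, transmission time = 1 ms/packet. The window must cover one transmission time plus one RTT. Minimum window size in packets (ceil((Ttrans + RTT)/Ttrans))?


Given: Ttrans = 1 ms, RTT = 100 ms (= 2 * Tprop, Tprop = 50 ms)
Time until first ACK returns = Ttrans + RTT = 1 + 100 = 101 ms
Need W * Ttrans >= Ttrans + RTT  ->  W >= (Ttrans + RTT) / Ttrans
(Ttrans + RTT) / Ttrans = 101 / 1 = 101
W_min = ceil(101) = 101

101


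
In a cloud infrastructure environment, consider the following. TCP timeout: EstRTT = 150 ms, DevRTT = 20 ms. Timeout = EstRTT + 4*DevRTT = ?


Given: EstRTT = 150 ms, DevRTT = 20 ms
Timeout = EstRTT + 4 * DevRTT
4 * DevRTT = 4 * 20 = 80
Timeout = 150 + 80 = 230 ms

230


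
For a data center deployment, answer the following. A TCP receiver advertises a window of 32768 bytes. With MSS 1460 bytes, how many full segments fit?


Given: RWND = 32768 bytes, MSS = 1460 bytes
Full segments = floor(RWND / MSS)
Full segments = floor(32768 / 1460)
Full segments = floor(22.4438) = 22

22


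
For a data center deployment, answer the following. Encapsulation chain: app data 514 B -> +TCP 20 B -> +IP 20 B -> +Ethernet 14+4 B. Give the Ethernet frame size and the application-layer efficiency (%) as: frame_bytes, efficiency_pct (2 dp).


TCP segment = 514 + 20 = 534 B
IP packet = 534 + 20 = 554 B
Ethernet frame = 554 + 14 + 4 = 572 B
Efficiency = app / frame = 514 / 572 = 0.898601 = 89.8601% -> 89.86% (2 dp)

572, 89.86


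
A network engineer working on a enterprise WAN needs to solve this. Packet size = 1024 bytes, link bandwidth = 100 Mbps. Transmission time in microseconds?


Given: packet = 1024 bytes, bandwidth = 100 Mbps
Packet in bits = 1024 * 8 = 8192 bits
Bandwidth = 100 * 10^6 = 100000000 bps
Time = 8192 / 100000000 seconds
Time in us = 8192 * 10^6 / 100000000 = 81.92

81.92


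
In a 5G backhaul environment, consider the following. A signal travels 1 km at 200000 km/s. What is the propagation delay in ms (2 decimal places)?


Given: distance = 1 km, speed = 200000 km/s
Delay = distance / speed = 1 / 200000 seconds
Delay in ms = 1 * 1000 / 200000
Delay = 0.0050 ms
Rounded to 2 dp = 0.01 ms

0.01


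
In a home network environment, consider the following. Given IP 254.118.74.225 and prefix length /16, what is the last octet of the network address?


Given: IP = 254.118.74.225, prefix = /16
Subnet mask = 255.255.0.0
Last octet of IP: 225
Last octet of mask: 0
Network last octet = 225 AND 0 = 0

0


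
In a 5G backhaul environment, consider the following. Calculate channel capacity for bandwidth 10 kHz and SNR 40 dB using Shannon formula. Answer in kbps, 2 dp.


Given: B = 10 kHz, SNR = 40 dB
SNR linear = 10^(40/10) = 10000
1 + SNR = 10001
log2(10001) = 13.2878566418
C = 10 * 1000 * 13.2878566418 = 132878.5664 bps
C = 132.878566 kbps -> 132.88 kbps (2 dp)

132.88


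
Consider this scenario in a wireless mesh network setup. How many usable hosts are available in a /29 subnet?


Given: subnet mask /29
Host bits = 32 - 29 = 3
Total addresses = 2^3 = 8
Usable hosts = 8 - 2 (network + broadcast) = 6

6


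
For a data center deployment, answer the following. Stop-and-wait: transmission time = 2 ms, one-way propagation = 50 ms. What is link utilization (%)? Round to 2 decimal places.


Given: Ttrans = 2 ms, Tprop = 50 ms
RTT = 2 * Tprop = 2 * 50 = 100 ms
U = Ttrans / (Ttrans + RTT)
U = 2 / (2 + 100)
U = 2 / 102 = 0.019608
U% = 1.96%

1.96


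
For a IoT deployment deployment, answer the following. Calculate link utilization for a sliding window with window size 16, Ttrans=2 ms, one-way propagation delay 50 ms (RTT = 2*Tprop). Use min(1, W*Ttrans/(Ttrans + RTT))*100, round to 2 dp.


Given: W = 16, Ttrans = 2 ms, RTT = 100 ms (= 2 * Tprop, Tprop = 50 ms)
Cycle time = Ttrans + RTT = 2 + 100 = 102 ms (first packet sent until its ACK returns)
W * Ttrans = 16 * 2 = 32 ms of sending per cycle
W * Ttrans / (Ttrans + RTT) = 32 / 102 = 0.313725
U = min(1, 0.313725) = 0.313725
U% = 31.37%

31.37


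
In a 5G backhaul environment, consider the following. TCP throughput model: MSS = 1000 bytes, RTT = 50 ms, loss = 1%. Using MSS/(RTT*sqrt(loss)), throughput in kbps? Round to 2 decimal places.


Given: MSS = 1000 bytes, RTT = 50 ms, loss = 1%
RTT in seconds = 50 / 1000 = 0.05
Loss rate = 1% = 0.01
sqrt(loss) = sqrt(0.01) = 0.1
Throughput (bytes/s) = 1000 / (0.05 * 0.1) = 200000.0000
Throughput (kbps) = 200000.0000 * 8 / 1000 = 1600.000000 -> 1600.00 kbps (2 dp)

1600.00


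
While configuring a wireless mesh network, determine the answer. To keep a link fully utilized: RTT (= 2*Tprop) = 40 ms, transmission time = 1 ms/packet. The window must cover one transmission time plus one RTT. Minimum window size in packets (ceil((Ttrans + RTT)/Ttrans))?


Given: Ttrans = 1 ms, RTT = 40 ms (= 2 * Tprop, Tprop = 20 ms)
Time until first ACK returns = Ttrans + RTT = 1 + 40 = 41 ms
Need W * Ttrans >= Ttrans + RTT  ->  W >= (Ttrans + RTT) / Ttrans
(Ttrans + RTT) / Ttrans = 41 / 1 = 41
W_min = ceil(41) = 41

41


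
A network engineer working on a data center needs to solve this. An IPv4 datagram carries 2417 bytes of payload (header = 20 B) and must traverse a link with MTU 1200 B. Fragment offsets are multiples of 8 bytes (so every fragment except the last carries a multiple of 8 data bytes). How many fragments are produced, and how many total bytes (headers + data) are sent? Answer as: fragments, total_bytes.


Max data per non-final fragment = floor((MTU - header)/8)*8 = floor((1200 - 20)/8)*8 = floor(1180/8)*8 = 1176 B
Final fragment needs no 8-byte alignment: it can carry up to MTU - header = 1180 B
Non-final fragments needed = ceil((payload - 1180) / 1176) = ceil(1237/1176) = ceil(1.0519) = 2
Number of fragments = 2 + 1 = 3
Fragment sizes (data): 2 * 1176 B + 65 B (last, 65 <= 1180 OK)
Total bytes sent = payload + n_frags * header = 2417 + 3*20 = 2417 + 60 = 2477 B

3, 2477


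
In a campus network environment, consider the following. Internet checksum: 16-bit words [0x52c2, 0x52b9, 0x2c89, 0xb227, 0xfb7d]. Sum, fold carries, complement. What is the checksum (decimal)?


Given words: [0x52c2, 0x52b9, 0x2c89, 0xb227, 0xfb7d]
Step 1: Sum all words
Raw sum = 21186 + 21177 + 11401 + 45607 + 64381 = 163752
Step 2: Fold carry: (32680 + 2) = 32682
One's complement = ~32682 & 0xFFFF = 32853

32853


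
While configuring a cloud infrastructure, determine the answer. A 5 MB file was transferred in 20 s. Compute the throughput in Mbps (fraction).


Given: file = 5 MB, time = 20 s
File in Mb = 5 * 8 = 40 Mb
Throughput = 40 / 20 Mbps
Throughput = 2 Mbps

2


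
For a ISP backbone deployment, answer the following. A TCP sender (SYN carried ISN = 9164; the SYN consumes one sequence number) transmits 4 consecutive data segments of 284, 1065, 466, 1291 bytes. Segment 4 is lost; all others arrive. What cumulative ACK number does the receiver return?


SYN uses sequence number 9164; first data byte = ISN + 1 = 9165.
Segment 1: SEQ = 9165, len = 284 B, covers [9165, 9448]
Segment 2: SEQ = 9449, len = 1065 B, covers [9449, 10513]
Segment 3: SEQ = 10514, len = 466 B, covers [10514, 10979]
Segment 4: SEQ = 10980, len = 1291 B, covers [10980, 12270] [LOST]
In-order data received: bytes [9165, 10979] (segments 1..3).
Segment 4 missing -> gap begins at byte 10980.
Cumulative ACK = next expected in-order byte = 9165 + 284 + 1065 + 466 = 10980

10980


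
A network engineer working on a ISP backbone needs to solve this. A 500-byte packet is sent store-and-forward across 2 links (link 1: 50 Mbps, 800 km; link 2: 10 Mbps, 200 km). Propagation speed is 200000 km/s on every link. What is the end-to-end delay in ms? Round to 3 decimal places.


Packet = 500 bytes = 4000 bits. Store-and-forward: sum (t_trans + t_prop) per link.
Link 1: t_trans = 4000/(50*10^6) s = 0.0800 ms; t_prop = 800/200000 s = 4.0000 ms; subtotal = 4.0800 ms
Link 2: t_trans = 4000/(10*10^6) s = 0.4000 ms; t_prop = 200/200000 s = 1.0000 ms; subtotal = 1.4000 ms
End-to-end = 4.0800 + 1.4000 = 5.4800 ms -> 5.480 ms (3 dp)

5.480


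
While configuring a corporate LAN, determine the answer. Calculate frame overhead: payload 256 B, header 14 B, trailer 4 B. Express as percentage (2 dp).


Given: payload = 256 B, header = 14 B, trailer = 4 B
Overhead bytes = header + trailer = 14 + 4 = 18
Total frame = payload + overhead = 256 + 18 = 274
Overhead % = 18 / 274 * 100 = 6.5693% -> 6.57% (2 dp)

6.57


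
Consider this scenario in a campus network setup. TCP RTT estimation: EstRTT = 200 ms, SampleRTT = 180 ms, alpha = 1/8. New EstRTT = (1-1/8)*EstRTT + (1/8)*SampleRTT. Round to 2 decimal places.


Given: EstRTT = 200 ms, SampleRTT = 180 ms, alpha = 1/8
New EstRTT = (1 - alpha) * EstRTT + alpha * SampleRTT
(7/8) * 200 = 175
(1/8) * 180 = 22.5
New EstRTT = 175 + 22.5 = 197.5 ms -> 197.50 ms (2 dp)

197.50


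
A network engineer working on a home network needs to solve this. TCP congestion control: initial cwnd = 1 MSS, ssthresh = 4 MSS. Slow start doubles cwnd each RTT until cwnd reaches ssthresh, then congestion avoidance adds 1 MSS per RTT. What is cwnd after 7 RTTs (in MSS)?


RTT 0: cwnd = 1 MSS (initial)
RTT 1: cwnd = 2 MSS (slow start, doubled)
RTT 2: cwnd = 4 MSS (slow start, doubled)
RTT 3: cwnd = 5 MSS (congestion avoidance, +1)
RTT 4: cwnd = 6 MSS (congestion avoidance, +1)
RTT 5: cwnd = 7 MSS (congestion avoidance, +1)
RTT 6: cwnd = 8 MSS (congestion avoidance, +1)
RTT 7: cwnd = 9 MSS (congestion avoidance, +1)

9


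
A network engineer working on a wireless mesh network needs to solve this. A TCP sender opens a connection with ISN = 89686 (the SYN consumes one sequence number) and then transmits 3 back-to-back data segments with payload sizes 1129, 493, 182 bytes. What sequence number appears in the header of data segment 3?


The SYN occupies sequence number ISN = 89686, so the first data byte is ISN + 1 = 89687.
SEQ of data segment i = (ISN + 1) + sum of payload sizes of segments 1..i-1.
Segment 1: SEQ = 89687, payload = 1129 bytes
Segment 2: SEQ = 90816, payload = 493 bytes
Segment 3: SEQ = 91309, payload = 182 bytes
SEQ of segment 3 = 89687 + 1129 + 493 = 91309

91309


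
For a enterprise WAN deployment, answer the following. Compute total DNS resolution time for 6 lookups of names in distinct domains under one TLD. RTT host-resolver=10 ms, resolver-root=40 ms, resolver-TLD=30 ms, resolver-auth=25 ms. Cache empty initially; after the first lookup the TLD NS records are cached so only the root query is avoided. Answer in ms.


Lookup 1 (cold cache): local + root + TLD + auth = 10 + 40 + 30 + 25 = 105 ms
Lookups 2..6 (TLD NS cached -> skip root; new domain -> still ask TLD and auth): local + TLD + auth = 10 + 30 + 25 = 65 ms each
Remaining 5 lookups: 5 * 65 = 325 ms
Total = 105 + 325 = 430 ms

430


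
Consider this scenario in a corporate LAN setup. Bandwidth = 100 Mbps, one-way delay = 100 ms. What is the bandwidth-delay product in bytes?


Given: bandwidth = 100 Mbps, delay = 100 ms
BDP in bits = 100 * 10^6 * 100 / 1000
BDP in bits = 10000000
BDP in bytes = 10000000 / 8 = 1250000

1250000


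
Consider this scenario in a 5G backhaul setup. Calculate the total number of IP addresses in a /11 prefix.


Given: CIDR prefix /11
Host bits = 32 - 11 = 21
Total addresses = 2^21 = 2097152

2097152


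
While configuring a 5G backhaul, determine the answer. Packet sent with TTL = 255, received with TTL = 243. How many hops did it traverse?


Given: initial TTL = 255, received TTL = 243
Hops = initial TTL - received TTL
Hops = 255 - 243 = 12

12


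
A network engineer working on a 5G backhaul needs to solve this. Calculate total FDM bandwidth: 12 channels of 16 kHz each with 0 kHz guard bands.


Given: 12 channels, 16 kHz each, guard = 0 kHz
Channel bandwidth = 12 * 16 = 192 kHz
Guard bands = 11 gaps * 0 kHz = 0 kHz
Total = 192 + 0 = 192 kHz

192


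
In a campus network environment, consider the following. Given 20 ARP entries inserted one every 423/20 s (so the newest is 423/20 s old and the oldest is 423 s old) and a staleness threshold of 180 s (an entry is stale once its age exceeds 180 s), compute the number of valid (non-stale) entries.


Ages are k * 423/20 s for k = 1..20 (spacing = 21.1500 s).
Entry k is valid iff k * 423/20 <= 180 iff k <= 20 * 180 / 423 = 8.5106
n_valid = floor(8.5106) = 8
(n_stale = 20 - 8 = 12)

8


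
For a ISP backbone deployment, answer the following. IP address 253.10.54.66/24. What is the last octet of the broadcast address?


Given: IP = 253.10.54.66, prefix = /24
Host bits = 32 - 24 = 8
Network last octet = 66 AND mask = 0
Host part size = 2^8 - 1 = 255
Broadcast last octet = 0 OR 255 = 255

255


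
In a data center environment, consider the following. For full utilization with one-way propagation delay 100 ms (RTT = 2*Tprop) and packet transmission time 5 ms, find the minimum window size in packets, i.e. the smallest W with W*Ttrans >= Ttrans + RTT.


Given: Ttrans = 5 ms, RTT = 200 ms (= 2 * Tprop, Tprop = 100 ms)
Time until first ACK returns = Ttrans + RTT = 5 + 200 = 205 ms
Need W * Ttrans >= Ttrans + RTT  ->  W >= (Ttrans + RTT) / Ttrans
(Ttrans + RTT) / Ttrans = 205 / 5 = 41
W_min = ceil(41) = 41

41


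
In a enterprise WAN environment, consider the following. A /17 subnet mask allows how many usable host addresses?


Given: subnet mask /17
Host bits = 32 - 17 = 15
Total addresses = 2^15 = 32768
Usable hosts = 32768 - 2 (network + broadcast) = 32766

32766


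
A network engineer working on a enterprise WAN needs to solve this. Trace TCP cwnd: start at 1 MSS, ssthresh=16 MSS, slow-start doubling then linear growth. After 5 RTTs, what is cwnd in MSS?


RTT 0: cwnd = 1 MSS (initial)
RTT 1: cwnd = 2 MSS (slow start, doubled)
RTT 2: cwnd = 4 MSS (slow start, doubled)
RTT 3: cwnd = 8 MSS (slow start, doubled)
RTT 4: cwnd = 16 MSS (slow start, doubled)
RTT 5: cwnd = 17 MSS (congestion avoidance, +1)

17


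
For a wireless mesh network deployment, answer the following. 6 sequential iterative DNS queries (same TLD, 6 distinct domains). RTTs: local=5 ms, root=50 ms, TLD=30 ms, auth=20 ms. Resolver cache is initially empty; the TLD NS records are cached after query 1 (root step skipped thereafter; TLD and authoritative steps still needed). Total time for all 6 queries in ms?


Lookup 1 (cold cache): local + root + TLD + auth = 5 + 50 + 30 + 20 = 105 ms
Lookups 2..6 (TLD NS cached -> skip root; new domain -> still ask TLD and auth): local + TLD + auth = 5 + 30 + 20 = 55 ms each
Remaining 5 lookups: 5 * 55 = 275 ms
Total = 105 + 275 = 380 ms

380


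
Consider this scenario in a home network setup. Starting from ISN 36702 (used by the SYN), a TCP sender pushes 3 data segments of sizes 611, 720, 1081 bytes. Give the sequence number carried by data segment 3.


The SYN occupies sequence number ISN = 36702, so the first data byte is ISN + 1 = 36703.
SEQ of data segment i = (ISN + 1) + sum of payload sizes of segments 1..i-1.
Segment 1: SEQ = 36703, payload = 611 bytes
Segment 2: SEQ = 37314, payload = 720 bytes
Segment 3: SEQ = 38034, payload = 1081 bytes
SEQ of segment 3 = 36703 + 611 + 720 = 38034

38034


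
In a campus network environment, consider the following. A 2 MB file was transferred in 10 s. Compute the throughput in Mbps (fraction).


Given: file = 2 MB, time = 10 s
File in Mb = 2 * 8 = 16 Mb
Throughput = 16 / 10 Mbps
Throughput = 8/5 Mbps

8/5


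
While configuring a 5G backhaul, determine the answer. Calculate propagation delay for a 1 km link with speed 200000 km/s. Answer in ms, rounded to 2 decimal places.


Given: distance = 1 km, speed = 200000 km/s
Delay = distance / speed = 1 / 200000 seconds
Delay in ms = 1 * 1000 / 200000
Delay = 0.0050 ms
Rounded to 2 dp = 0.01 ms

0.01


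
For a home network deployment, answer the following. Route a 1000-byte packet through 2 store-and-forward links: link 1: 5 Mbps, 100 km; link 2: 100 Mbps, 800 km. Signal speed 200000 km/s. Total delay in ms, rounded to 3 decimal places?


Packet = 1000 bytes = 8000 bits. Store-and-forward: sum (t_trans + t_prop) per link.
Link 1: t_trans = 8000/(5*10^6) s = 1.6000 ms; t_prop = 100/200000 s = 0.5000 ms; subtotal = 2.1000 ms
Link 2: t_trans = 8000/(100*10^6) s = 0.0800 ms; t_prop = 800/200000 s = 4.0000 ms; subtotal = 4.0800 ms
End-to-end = 2.1000 + 4.0800 = 6.1800 ms -> 6.180 ms (3 dp)

6.180


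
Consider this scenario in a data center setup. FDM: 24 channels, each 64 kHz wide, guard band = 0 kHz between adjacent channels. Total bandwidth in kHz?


Given: 24 channels, 64 kHz each, guard = 0 kHz
Channel bandwidth = 24 * 64 = 1536 kHz
Guard bands = 23 gaps * 0 kHz = 0 kHz
Total = 1536 + 0 = 1536 kHz

1536


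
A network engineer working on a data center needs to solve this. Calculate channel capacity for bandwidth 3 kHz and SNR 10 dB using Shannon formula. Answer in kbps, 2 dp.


Given: B = 3 kHz, SNR = 10 dB
SNR linear = 10^(10/10) = 10
1 + SNR = 11
log2(11) = 3.4594316186
C = 3 * 1000 * 3.4594316186 = 10378.2949 bps
C = 10.378295 kbps -> 10.38 kbps (2 dp)

10.38


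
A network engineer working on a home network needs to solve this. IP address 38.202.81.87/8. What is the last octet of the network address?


Given: IP = 38.202.81.87, prefix = /8
Subnet mask = 255.0.0.0
Last octet of IP: 87
Last octet of mask: 0
Network last octet = 87 AND 0 = 0

0


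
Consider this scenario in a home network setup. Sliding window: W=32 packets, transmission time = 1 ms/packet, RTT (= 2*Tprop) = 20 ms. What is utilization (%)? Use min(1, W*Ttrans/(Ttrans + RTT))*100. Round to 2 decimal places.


Given: W = 32, Ttrans = 1 ms, RTT = 20 ms (= 2 * Tprop, Tprop = 10 ms)
Cycle time = Ttrans + RTT = 1 + 20 = 21 ms (first packet sent until its ACK returns)
W * Ttrans = 32 * 1 = 32 ms of sending per cycle
W * Ttrans / (Ttrans + RTT) = 32 / 21 = 1.523810
U = min(1, 1.523810) = 1.000000
U% = 100.00%

100.00


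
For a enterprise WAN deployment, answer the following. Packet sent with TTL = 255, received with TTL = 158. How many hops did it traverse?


Given: initial TTL = 255, received TTL = 158
Hops = initial TTL - received TTL
Hops = 255 - 158 = 97

97


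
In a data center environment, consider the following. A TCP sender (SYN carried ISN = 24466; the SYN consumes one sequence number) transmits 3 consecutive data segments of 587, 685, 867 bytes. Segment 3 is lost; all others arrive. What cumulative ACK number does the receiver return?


SYN uses sequence number 24466; first data byte = ISN + 1 = 24467.
Segment 1: SEQ = 24467, len = 587 B, covers [24467, 25053]
Segment 2: SEQ = 25054, len = 685 B, covers [25054, 25738]
Segment 3: SEQ = 25739, len = 867 B, covers [25739, 26605] [LOST]
In-order data received: bytes [24467, 25738] (segments 1..2).
Segment 3 missing -> gap begins at byte 25739.
Cumulative ACK = next expected in-order byte = 24467 + 587 + 685 = 25739

25739


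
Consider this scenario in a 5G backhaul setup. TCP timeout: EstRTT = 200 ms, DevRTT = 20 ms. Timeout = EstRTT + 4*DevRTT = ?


Given: EstRTT = 200 ms, DevRTT = 20 ms
Timeout = EstRTT + 4 * DevRTT
4 * DevRTT = 4 * 20 = 80
Timeout = 200 + 80 = 280 ms

280


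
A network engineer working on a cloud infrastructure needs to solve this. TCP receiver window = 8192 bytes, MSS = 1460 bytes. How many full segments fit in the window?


Given: RWND = 8192 bytes, MSS = 1460 bytes
Full segments = floor(RWND / MSS)
Full segments = floor(8192 / 1460)
Full segments = floor(5.611) = 5

5


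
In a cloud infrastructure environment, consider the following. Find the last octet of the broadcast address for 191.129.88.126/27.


Given: IP = 191.129.88.126, prefix = /27
Host bits = 32 - 27 = 5
Network last octet = 126 AND mask = 96
Host part size = 2^5 - 1 = 31
Broadcast last octet = 96 OR 31 = 127

127


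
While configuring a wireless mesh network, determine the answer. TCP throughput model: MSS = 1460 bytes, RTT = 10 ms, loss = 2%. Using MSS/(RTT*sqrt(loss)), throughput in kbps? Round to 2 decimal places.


Given: MSS = 1460 bytes, RTT = 10 ms, loss = 2%
RTT in seconds = 10 / 1000 = 0.01
Loss rate = 2% = 0.02
sqrt(loss) = sqrt(0.02) = 0.141421356237
Throughput (bytes/s) = 1460 / (0.01 * 0.141421356237) = 1032375.9005
Throughput (kbps) = 1032375.9005 * 8 / 1000 = 8259.007204 -> 8259.01 kbps (2 dp)

8259.01


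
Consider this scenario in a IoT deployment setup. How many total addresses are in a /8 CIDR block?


Given: CIDR prefix /8
Host bits = 32 - 8 = 24
Total addresses = 2^24 = 16777216

16777216


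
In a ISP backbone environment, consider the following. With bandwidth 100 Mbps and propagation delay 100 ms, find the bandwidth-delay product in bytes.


Given: bandwidth = 100 Mbps, delay = 100 ms
BDP in bits = 100 * 10^6 * 100 / 1000
BDP in bits = 10000000
BDP in bytes = 10000000 / 8 = 1250000

1250000


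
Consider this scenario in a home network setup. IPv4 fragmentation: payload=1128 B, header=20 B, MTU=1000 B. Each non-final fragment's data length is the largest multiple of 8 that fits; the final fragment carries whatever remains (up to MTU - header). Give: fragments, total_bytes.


Max data per non-final fragment = floor((MTU - header)/8)*8 = floor((1000 - 20)/8)*8 = floor(980/8)*8 = 976 B
Final fragment needs no 8-byte alignment: it can carry up to MTU - header = 980 B
Non-final fragments needed = ceil((payload - 980) / 976) = ceil(148/976) = ceil(0.1516) = 1
Number of fragments = 1 + 1 = 2
Fragment sizes (data): 1 * 976 B + 152 B (last, 152 <= 980 OK)
Total bytes sent = payload + n_frags * header = 1128 + 2*20 = 1128 + 40 = 1168 B

2, 1168


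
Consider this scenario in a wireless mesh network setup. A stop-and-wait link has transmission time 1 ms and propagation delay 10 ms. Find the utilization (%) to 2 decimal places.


Given: Ttrans = 1 ms, Tprop = 10 ms
RTT = 2 * Tprop = 2 * 10 = 20 ms
U = Ttrans / (Ttrans + RTT)
U = 1 / (1 + 20)
U = 1 / 21 = 0.047619
U% = 4.76%

4.76


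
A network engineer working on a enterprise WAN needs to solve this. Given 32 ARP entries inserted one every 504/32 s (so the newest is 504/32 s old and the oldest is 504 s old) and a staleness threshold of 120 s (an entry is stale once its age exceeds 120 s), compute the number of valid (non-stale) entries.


Ages are k * 504/32 s for k = 1..32 (spacing = 15.7500 s).
Entry k is valid iff k * 504/32 <= 120 iff k <= 32 * 120 / 504 = 7.6190
n_valid = floor(7.6190) = 7
(n_stale = 32 - 7 = 25)

7


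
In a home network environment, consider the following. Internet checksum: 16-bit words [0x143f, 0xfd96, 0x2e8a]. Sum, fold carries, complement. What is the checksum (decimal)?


Given words: [0x143f, 0xfd96, 0x2e8a]
Step 1: Sum all words
Raw sum = 5183 + 64918 + 11914 = 82015
Step 2: Fold carry: (16479 + 1) = 16480
One's complement = ~16480 & 0xFFFF = 49055

49055


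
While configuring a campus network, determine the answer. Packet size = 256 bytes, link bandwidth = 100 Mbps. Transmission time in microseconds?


Given: packet = 256 bytes, bandwidth = 100 Mbps
Packet in bits = 256 * 8 = 2048 bits
Bandwidth = 100 * 10^6 = 100000000 bps
Time = 2048 / 100000000 seconds
Time in us = 2048 * 10^6 / 100000000 = 20.48

20.48


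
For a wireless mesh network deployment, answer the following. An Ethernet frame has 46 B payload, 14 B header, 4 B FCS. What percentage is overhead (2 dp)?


Given: payload = 46 B, header = 14 B, trailer = 4 B
Overhead bytes = header + trailer = 14 + 4 = 18
Total frame = payload + overhead = 46 + 18 = 64
Overhead % = 18 / 64 * 100 = 28.1250% -> 28.13% (2 dp)

28.13


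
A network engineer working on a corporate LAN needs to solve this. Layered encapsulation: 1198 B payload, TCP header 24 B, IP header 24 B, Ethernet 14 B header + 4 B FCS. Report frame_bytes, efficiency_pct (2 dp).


TCP segment = 1198 + 24 = 1222 B
IP packet = 1222 + 24 = 1246 B
Ethernet frame = 1246 + 14 + 4 = 1264 B
Efficiency = app / frame = 1198 / 1264 = 0.947785 = 94.7785% -> 94.78% (2 dp)

1264, 94.78


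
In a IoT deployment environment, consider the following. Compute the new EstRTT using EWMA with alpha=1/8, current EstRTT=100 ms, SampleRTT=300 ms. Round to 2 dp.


Given: EstRTT = 100 ms, SampleRTT = 300 ms, alpha = 1/8
New EstRTT = (1 - alpha) * EstRTT + alpha * SampleRTT
(7/8) * 100 = 87.5
(1/8) * 300 = 37.5
New EstRTT = 87.5 + 37.5 = 125 ms -> 125.00 ms (2 dp)

125.00


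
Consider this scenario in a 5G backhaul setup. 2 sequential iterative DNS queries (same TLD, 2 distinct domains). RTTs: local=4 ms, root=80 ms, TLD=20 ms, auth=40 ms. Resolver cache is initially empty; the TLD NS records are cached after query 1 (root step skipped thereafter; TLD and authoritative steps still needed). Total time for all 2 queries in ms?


Lookup 1 (cold cache): local + root + TLD + auth = 4 + 80 + 20 + 40 = 144 ms
Lookups 2..2 (TLD NS cached -> skip root; new domain -> still ask TLD and auth): local + TLD + auth = 4 + 20 + 40 = 64 ms each
Remaining 1 lookups: 1 * 64 = 64 ms
Total = 144 + 64 = 208 ms

208


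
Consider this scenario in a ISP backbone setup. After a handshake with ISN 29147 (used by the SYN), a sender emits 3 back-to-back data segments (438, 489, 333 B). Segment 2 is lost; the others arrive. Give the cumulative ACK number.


SYN uses sequence number 29147; first data byte = ISN + 1 = 29148.
Segment 1: SEQ = 29148, len = 438 B, covers [29148, 29585]
Segment 2: SEQ = 29586, len = 489 B, covers [29586, 30074] [LOST]
Segment 3: SEQ = 30075, len = 333 B, covers [30075, 30407]
In-order data received: bytes [29148, 29585] (segments 1..1).
Segment 2 missing -> gap begins at byte 29586; later segments buffered out of order.
Cumulative ACK = next expected in-order byte = 29148 + 438 = 29586

29586


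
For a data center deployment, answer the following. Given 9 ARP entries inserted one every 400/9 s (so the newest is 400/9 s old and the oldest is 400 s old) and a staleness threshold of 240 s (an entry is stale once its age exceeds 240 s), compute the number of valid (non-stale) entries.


Ages are k * 400/9 s for k = 1..9 (spacing = 44.4444 s).
Entry k is valid iff k * 400/9 <= 240 iff k <= 9 * 240 / 400 = 5.4000
n_valid = floor(5.4000) = 5
(n_stale = 9 - 5 = 4)

5


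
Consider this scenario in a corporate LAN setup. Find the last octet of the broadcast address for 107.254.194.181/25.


Given: IP = 107.254.194.181, prefix = /25
Host bits = 32 - 25 = 7
Network last octet = 181 AND mask = 128
Host part size = 2^7 - 1 = 127
Broadcast last octet = 128 OR 127 = 255

255


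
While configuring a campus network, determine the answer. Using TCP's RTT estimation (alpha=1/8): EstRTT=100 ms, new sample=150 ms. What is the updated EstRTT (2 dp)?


Given: EstRTT = 100 ms, SampleRTT = 150 ms, alpha = 1/8
New EstRTT = (1 - alpha) * EstRTT + alpha * SampleRTT
(7/8) * 100 = 87.5
(1/8) * 150 = 18.75
New EstRTT = 87.5 + 18.75 = 106.25 ms -> 106.25 ms (2 dp)

106.25


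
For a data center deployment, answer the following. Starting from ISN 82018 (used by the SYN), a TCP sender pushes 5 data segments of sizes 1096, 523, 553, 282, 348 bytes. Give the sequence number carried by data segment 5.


The SYN occupies sequence number ISN = 82018, so the first data byte is ISN + 1 = 82019.
SEQ of data segment i = (ISN + 1) + sum of payload sizes of segments 1..i-1.
Segment 1: SEQ = 82019, payload = 1096 bytes
Segment 2: SEQ = 83115, payload = 523 bytes
Segment 3: SEQ = 83638, payload = 553 bytes
Segment 4: SEQ = 84191, payload = 282 bytes
Segment 5: SEQ = 84473, payload = 348 bytes
SEQ of segment 5 = 82019 + 1096 + 523 + 553 + 282 = 84473

84473
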